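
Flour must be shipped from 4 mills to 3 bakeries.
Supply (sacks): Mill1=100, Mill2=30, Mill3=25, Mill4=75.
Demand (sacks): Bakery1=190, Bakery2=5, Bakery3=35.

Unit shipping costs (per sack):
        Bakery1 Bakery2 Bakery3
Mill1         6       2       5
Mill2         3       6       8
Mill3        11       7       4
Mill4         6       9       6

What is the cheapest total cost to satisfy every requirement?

Optimal allocation:
  Mill1–Bakery1: 85 × 6 = 510
  Mill1–Bakery2: 5 × 2 = 10
  Mill1–Bakery3: 10 × 5 = 50
  Mill2–Bakery1: 30 × 3 = 90
  Mill3–Bakery3: 25 × 4 = 100
  Mill4–Bakery1: 75 × 6 = 450
Total = 510 + 10 + 50 + 90 + 100 + 450 = 1210.
(Supply check: Mill1 ships 100; Mill2 ships 30; Mill3 ships 25; Mill4 ships 75.)

1210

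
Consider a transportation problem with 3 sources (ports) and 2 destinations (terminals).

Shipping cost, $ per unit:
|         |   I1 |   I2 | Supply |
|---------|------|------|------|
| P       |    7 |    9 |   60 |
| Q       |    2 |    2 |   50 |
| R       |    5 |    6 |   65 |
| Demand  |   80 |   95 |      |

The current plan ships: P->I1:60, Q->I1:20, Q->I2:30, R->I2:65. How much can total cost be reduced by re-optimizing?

20

Current plan cost = 60·7 + 20·2 + 30·2 + 65·6 = $910.
Optimal plan:
  P->I1: 60 × $7 = $420
  Q->I2: 50 × $2 = $100
  R->I1: 20 × $5 = $100
  R->I2: 45 × $6 = $270
Optimal cost = $890.
Saving = 910 − 890 = $20.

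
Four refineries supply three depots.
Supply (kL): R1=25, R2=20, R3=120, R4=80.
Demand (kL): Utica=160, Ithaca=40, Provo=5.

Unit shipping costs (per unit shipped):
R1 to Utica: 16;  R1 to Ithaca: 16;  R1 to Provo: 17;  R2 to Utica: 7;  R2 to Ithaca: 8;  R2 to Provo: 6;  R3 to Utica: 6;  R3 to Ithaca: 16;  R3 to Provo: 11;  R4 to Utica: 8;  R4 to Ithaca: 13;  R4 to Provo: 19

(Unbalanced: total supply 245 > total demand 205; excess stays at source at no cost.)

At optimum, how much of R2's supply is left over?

0

Minimum-cost shipments:
  R2→Ithaca: 15 × 8 = 120
  R2→Provo: 5 × 6 = 30
  R3→Utica: 120 × 6 = 720
  R4→Utica: 40 × 8 = 320
  R4→Ithaca: 25 × 13 = 325
Total cost = 1515.
R2 ships 20 of its 20, leaving 0.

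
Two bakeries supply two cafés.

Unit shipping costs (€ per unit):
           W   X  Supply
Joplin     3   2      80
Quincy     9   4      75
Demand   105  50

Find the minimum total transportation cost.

An optimal shipping plan:
  Joplin to W: 80 trays
  Quincy to W: 25 trays
  Quincy to X: 50 trays
Total cost = €665.

665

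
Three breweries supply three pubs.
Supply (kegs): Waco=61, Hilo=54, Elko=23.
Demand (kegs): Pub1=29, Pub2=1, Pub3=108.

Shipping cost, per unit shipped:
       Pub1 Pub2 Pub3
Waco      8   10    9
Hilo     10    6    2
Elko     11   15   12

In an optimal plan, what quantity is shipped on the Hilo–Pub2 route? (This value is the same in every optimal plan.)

0

Solving gives:
  Waco to Pub1: 6 × 8 = 48
  Waco to Pub2: 1 × 10 = 10
  Waco to Pub3: 54 × 9 = 486
  Hilo to Pub3: 54 × 2 = 108
  Elko to Pub1: 23 × 11 = 253
Total cost = 905.
The route Hilo→Pub2 is not used.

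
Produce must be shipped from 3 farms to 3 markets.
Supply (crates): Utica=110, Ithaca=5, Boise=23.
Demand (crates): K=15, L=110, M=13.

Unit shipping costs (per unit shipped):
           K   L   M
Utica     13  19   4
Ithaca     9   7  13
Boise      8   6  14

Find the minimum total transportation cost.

1978

An optimal shipping plan:
  Utica→K: 15 × 13 = 195
  Utica→L: 82 × 19 = 1558
  Utica→M: 13 × 4 = 52
  Ithaca→L: 5 × 7 = 35
  Boise→L: 23 × 6 = 138
Total = 195 + 1558 + 52 + 35 + 138 = 1978.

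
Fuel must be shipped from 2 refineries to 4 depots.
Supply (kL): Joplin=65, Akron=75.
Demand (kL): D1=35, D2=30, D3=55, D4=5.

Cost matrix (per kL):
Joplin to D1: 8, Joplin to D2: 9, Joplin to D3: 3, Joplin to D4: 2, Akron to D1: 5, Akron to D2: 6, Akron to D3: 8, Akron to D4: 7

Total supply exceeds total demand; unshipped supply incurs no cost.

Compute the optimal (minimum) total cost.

530

A cheapest plan:
  Joplin–D3: 55 × 3 = 165
  Joplin–D4: 5 × 2 = 10
  Akron–D1: 35 × 5 = 175
  Akron–D2: 30 × 6 = 180
Total = 165 + 10 + 175 + 180 = 530.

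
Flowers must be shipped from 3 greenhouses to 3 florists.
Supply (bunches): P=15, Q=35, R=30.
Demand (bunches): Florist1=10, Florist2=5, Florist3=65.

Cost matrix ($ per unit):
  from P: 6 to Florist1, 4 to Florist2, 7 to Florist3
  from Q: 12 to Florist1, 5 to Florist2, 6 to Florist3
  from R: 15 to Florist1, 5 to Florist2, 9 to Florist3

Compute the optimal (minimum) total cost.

An optimal shipping plan:
  P to Florist1: 10 × $6 = $60
  P to Florist3: 5 × $7 = $35
  Q to Florist3: 35 × $6 = $210
  R to Florist2: 5 × $5 = $25
  R to Florist3: 25 × $9 = $225
Total = 60 + 35 + 210 + 25 + 225 = $555.
(Supply check: P ships 15; Q ships 35; R ships 30.)

555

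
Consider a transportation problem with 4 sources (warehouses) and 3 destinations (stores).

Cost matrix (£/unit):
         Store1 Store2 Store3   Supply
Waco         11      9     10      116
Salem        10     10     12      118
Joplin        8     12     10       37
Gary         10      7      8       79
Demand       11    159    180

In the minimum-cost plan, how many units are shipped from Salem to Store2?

Solving gives:
  Waco->Store2: 41 units
  Waco->Store3: 75 units
  Salem->Store2: 118 units
  Joplin->Store1: 11 units
  Joplin->Store3: 26 units
  Gary->Store3: 79 units
Total cost = £3279.
So Salem→Store2 carries 118 units.

118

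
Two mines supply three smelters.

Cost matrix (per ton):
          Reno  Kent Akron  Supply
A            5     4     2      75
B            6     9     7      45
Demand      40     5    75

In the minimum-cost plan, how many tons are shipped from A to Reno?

Optimal shipments:
  A to Kent: 5 tons
  A to Akron: 70 tons
  B to Reno: 40 tons
  B to Akron: 5 tons
Total cost = 435.
The route A→Reno is not used.

0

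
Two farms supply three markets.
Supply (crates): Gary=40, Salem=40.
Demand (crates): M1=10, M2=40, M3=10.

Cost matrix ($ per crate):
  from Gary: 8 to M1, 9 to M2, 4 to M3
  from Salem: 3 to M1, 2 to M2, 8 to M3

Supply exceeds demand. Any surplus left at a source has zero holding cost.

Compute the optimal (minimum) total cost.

An optimal shipping plan:
  Gary→M1: 10 crates
  Gary→M3: 10 crates
  Salem→M2: 40 crates
Total cost = $200.

200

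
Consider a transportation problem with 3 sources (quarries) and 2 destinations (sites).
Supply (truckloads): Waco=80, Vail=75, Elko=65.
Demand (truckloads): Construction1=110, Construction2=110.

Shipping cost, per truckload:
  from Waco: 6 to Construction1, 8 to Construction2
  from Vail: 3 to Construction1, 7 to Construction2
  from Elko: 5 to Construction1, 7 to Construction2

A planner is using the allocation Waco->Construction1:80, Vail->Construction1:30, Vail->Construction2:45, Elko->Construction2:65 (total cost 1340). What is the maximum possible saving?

Current plan cost = 80·6 + 30·3 + 45·7 + 65·7 = 1340.
Optimal plan:
  Waco→Construction1: 35 × 6 = 210
  Waco→Construction2: 45 × 8 = 360
  Vail→Construction1: 75 × 3 = 225
  Elko→Construction2: 65 × 7 = 455
Optimal cost = 1250.
Saving = 1340 − 1250 = 90.

90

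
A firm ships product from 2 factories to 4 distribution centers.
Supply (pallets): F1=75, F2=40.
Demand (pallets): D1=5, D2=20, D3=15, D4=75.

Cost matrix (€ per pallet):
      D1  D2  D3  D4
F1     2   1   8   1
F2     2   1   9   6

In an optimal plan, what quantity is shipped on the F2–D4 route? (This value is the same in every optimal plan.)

The minimum-cost plan:
  F1 to D4: 75 × €1 = €75
  F2 to D1: 5 × €2 = €10
  F2 to D2: 20 × €1 = €20
  F2 to D3: 15 × €9 = €135
Total cost = €240.
The route F2→D4 is not used.

0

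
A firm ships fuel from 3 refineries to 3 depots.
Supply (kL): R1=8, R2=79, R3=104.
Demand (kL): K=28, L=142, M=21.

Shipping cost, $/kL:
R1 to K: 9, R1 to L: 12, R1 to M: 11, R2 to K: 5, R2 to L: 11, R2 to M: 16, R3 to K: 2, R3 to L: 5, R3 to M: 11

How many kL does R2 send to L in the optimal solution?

Optimal shipments:
  R1 to M: 8 kL
  R2 to K: 28 kL
  R2 to L: 38 kL
  R2 to M: 13 kL
  R3 to L: 104 kL
Total cost = $1374.
So R2→L carries 38 kL.

38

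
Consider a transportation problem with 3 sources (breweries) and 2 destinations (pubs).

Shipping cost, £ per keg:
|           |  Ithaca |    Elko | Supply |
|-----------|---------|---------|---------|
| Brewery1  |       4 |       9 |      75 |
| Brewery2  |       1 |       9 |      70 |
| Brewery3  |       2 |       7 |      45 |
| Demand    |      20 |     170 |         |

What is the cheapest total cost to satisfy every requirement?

Optimal allocation:
  Brewery1→Elko: 75 × £9 = £675
  Brewery2→Ithaca: 20 × £1 = £20
  Brewery2→Elko: 50 × £9 = £450
  Brewery3→Elko: 45 × £7 = £315
Total = 675 + 20 + 450 + 315 = £1460.

1460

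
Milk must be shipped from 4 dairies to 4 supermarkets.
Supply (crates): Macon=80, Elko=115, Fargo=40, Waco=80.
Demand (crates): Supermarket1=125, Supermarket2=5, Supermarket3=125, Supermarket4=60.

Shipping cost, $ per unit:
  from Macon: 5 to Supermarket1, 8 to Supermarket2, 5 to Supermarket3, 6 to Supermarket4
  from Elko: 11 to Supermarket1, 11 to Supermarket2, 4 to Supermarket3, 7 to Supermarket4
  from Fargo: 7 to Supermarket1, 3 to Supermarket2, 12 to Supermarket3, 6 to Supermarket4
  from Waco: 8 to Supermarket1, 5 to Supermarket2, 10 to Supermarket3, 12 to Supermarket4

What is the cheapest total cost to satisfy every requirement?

1745

Optimal allocation:
  Macon→Supermarket1: 50 × $5 = $250
  Macon→Supermarket3: 10 × $5 = $50
  Macon→Supermarket4: 20 × $6 = $120
  Elko→Supermarket3: 115 × $4 = $460
  Fargo→Supermarket4: 40 × $6 = $240
  Waco→Supermarket1: 75 × $8 = $600
  Waco→Supermarket2: 5 × $5 = $25
Total = 250 + 50 + 120 + 460 + 240 + 600 + 25 = $1745.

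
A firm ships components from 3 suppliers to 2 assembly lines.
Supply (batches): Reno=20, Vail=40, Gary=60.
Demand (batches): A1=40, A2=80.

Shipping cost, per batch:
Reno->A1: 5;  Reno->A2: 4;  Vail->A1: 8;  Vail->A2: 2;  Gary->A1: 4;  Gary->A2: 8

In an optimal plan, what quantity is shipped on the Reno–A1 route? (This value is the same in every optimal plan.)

0

Solving gives:
  Reno–A2: 20 × 4 = 80
  Vail–A2: 40 × 2 = 80
  Gary–A1: 40 × 4 = 160
  Gary–A2: 20 × 8 = 160
Total cost = 480.
The route Reno→A1 is not used.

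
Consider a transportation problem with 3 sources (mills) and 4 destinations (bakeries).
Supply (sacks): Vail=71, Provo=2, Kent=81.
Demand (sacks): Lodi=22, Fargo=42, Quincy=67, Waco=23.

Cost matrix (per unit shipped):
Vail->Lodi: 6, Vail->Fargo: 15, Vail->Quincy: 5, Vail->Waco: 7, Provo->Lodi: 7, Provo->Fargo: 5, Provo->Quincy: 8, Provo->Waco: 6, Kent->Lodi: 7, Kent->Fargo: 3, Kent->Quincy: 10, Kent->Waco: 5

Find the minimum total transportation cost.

One minimum-cost allocation:
  Vail–Lodi: 4 sacks
  Vail–Quincy: 67 sacks
  Provo–Lodi: 2 sacks
  Kent–Lodi: 16 sacks
  Kent–Fargo: 42 sacks
  Kent–Waco: 23 sacks
Total cost = 726.
(Supply check: Vail ships 71; Provo ships 2; Kent ships 81.)

726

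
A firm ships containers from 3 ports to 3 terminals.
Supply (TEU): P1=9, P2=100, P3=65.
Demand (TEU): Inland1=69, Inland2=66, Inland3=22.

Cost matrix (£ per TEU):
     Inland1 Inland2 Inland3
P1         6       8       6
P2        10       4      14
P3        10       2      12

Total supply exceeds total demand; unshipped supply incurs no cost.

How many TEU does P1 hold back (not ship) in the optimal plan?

0

An optimal plan:
  P1→Inland3: 9 × £6 = £54
  P2→Inland1: 69 × £10 = £690
  P2→Inland2: 1 × £4 = £4
  P2→Inland3: 13 × £14 = £182
  P3→Inland2: 65 × £2 = £130
Total cost = £1060.
P1 ships 9 of its 9, leaving 0.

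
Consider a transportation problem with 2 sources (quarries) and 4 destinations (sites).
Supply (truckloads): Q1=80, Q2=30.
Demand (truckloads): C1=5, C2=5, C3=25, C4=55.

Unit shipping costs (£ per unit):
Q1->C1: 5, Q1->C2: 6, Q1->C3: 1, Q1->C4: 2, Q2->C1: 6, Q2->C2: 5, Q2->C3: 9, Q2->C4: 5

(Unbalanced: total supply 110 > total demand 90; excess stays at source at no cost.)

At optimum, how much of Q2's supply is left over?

20

Minimum-cost shipments:
  Q1→C3: 25 × £1 = £25
  Q1→C4: 55 × £2 = £110
  Q2→C1: 5 × £6 = £30
  Q2→C2: 5 × £5 = £25
Total cost = £190.
Q2 ships 10 of its 30, leaving 20.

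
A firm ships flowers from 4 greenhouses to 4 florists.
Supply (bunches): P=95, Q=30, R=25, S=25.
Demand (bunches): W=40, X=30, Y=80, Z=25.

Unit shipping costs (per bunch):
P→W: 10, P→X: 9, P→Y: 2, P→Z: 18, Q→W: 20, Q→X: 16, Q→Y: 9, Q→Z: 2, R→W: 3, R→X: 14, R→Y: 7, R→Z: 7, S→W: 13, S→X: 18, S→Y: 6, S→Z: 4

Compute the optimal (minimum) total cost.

Optimal allocation:
  P–X: 30 × 9 = 270
  P–Y: 65 × 2 = 130
  Q–Y: 5 × 9 = 45
  Q–Z: 25 × 2 = 50
  R–W: 25 × 3 = 75
  S–W: 15 × 13 = 195
  S–Y: 10 × 6 = 60
Total = 270 + 130 + 45 + 50 + 75 + 195 + 60 = 825.

825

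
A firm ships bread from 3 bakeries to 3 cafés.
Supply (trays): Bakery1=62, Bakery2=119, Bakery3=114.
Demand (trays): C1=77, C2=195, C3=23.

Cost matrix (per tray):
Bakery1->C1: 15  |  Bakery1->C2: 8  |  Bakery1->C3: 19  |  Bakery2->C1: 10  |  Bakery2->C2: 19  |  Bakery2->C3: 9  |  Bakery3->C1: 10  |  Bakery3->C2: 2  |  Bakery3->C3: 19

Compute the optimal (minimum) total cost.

2062

An optimal shipping plan:
  Bakery1 to C2: 62 × 8 = 496
  Bakery2 to C1: 77 × 10 = 770
  Bakery2 to C2: 19 × 19 = 361
  Bakery2 to C3: 23 × 9 = 207
  Bakery3 to C2: 114 × 2 = 228
Total = 496 + 770 + 361 + 207 + 228 = 2062.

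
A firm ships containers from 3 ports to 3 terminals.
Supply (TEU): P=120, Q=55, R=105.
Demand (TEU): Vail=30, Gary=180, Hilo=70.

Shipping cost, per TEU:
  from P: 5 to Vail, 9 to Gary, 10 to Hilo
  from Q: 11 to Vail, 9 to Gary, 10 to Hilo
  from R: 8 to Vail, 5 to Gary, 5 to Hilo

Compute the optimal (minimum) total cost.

An optimal shipping plan:
  P to Vail: 30 × 5 = 150
  P to Gary: 90 × 9 = 810
  Q to Gary: 55 × 9 = 495
  R to Gary: 35 × 5 = 175
  R to Hilo: 70 × 5 = 350
Total = 150 + 810 + 495 + 175 + 350 = 1980.

1980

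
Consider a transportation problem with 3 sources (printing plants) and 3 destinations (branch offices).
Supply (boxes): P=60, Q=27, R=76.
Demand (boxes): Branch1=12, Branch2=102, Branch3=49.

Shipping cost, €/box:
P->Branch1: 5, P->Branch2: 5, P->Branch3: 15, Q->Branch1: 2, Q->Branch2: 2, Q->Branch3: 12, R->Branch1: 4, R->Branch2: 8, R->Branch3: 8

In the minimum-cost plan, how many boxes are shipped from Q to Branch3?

0

Solving gives:
  P to Branch2: 60 × €5 = €300
  Q to Branch2: 27 × €2 = €54
  R to Branch1: 12 × €4 = €48
  R to Branch2: 15 × €8 = €120
  R to Branch3: 49 × €8 = €392
Total cost = €914.
The route Q→Branch3 is not used.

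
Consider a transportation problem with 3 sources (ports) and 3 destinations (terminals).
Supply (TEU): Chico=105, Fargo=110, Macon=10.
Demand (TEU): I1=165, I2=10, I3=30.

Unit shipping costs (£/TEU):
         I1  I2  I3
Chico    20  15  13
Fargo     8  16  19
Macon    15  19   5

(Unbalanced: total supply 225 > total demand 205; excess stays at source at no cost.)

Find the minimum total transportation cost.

A cheapest plan:
  Chico–I1: 55 TEU
  Chico–I2: 10 TEU
  Chico–I3: 20 TEU
  Fargo–I1: 110 TEU
  Macon–I3: 10 TEU
Total cost = £2440.

2440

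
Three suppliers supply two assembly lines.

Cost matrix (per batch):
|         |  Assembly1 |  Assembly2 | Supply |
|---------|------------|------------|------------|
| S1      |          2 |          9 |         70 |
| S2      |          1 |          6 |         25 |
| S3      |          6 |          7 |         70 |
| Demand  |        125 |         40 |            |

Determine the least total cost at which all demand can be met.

One minimum-cost allocation:
  S1 to Assembly1: 70 × 2 = 140
  S2 to Assembly1: 25 × 1 = 25
  S3 to Assembly1: 30 × 6 = 180
  S3 to Assembly2: 40 × 7 = 280
Total = 140 + 25 + 180 + 280 = 625.

625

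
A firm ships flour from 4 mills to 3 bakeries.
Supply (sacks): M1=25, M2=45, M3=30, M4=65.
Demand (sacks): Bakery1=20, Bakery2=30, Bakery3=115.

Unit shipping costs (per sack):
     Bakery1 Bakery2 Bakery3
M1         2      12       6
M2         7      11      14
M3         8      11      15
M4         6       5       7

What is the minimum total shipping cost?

1425

Optimal allocation:
  M1→Bakery3: 25 × 6 = 150
  M2→Bakery1: 20 × 7 = 140
  M2→Bakery3: 25 × 14 = 350
  M3→Bakery2: 30 × 11 = 330
  M4→Bakery3: 65 × 7 = 455
Total = 150 + 140 + 350 + 330 + 455 = 1425.
(Supply check: M1 ships 25; M2 ships 45; M3 ships 30; M4 ships 65.)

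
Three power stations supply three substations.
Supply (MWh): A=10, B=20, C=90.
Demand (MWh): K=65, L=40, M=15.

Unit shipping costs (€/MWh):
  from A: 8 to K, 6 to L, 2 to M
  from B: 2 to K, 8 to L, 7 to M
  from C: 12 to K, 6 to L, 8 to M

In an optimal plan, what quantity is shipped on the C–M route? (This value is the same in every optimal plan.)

Optimal shipments:
  A–M: 10 × €2 = €20
  B–K: 20 × €2 = €40
  C–K: 45 × €12 = €540
  C–L: 40 × €6 = €240
  C–M: 5 × €8 = €40
Total cost = €880.
So C→M carries 5 MWh.

5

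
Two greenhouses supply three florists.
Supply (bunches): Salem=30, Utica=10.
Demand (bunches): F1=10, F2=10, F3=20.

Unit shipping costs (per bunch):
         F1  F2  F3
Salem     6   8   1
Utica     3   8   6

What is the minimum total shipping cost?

One minimum-cost allocation:
  Salem to F2: 10 × 8 = 80
  Salem to F3: 20 × 1 = 20
  Utica to F1: 10 × 3 = 30
Total = 80 + 20 + 30 = 130.

130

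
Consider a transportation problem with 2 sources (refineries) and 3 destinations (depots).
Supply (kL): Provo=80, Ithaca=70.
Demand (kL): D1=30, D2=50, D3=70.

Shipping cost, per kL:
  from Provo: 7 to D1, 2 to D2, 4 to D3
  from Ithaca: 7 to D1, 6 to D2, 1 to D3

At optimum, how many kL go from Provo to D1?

Solving gives:
  Provo->D1: 30 kL
  Provo->D2: 50 kL
  Ithaca->D3: 70 kL
Total cost = 380.
So Provo→D1 carries 30 kL.

30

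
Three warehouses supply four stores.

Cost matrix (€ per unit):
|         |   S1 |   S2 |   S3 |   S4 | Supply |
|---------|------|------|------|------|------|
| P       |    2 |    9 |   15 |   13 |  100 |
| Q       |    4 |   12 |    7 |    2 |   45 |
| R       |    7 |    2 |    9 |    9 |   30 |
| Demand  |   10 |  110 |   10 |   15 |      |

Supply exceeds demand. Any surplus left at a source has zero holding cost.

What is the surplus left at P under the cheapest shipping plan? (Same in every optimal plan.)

10

Minimum-cost shipments:
  P→S1: 10 × €2 = €20
  P→S2: 80 × €9 = €720
  Q→S3: 10 × €7 = €70
  Q→S4: 15 × €2 = €30
  R→S2: 30 × €2 = €60
Total cost = €900.
P ships 90 of its 100, leaving 10.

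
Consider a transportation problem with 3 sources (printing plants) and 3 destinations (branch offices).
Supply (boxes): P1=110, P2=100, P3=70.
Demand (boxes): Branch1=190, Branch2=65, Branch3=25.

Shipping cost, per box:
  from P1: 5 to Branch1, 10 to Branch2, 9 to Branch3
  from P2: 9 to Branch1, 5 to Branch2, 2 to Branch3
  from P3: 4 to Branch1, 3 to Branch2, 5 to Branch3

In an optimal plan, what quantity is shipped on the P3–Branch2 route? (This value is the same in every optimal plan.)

Optimal shipments:
  P1–Branch1: 110 boxes
  P2–Branch1: 10 boxes
  P2–Branch2: 65 boxes
  P2–Branch3: 25 boxes
  P3–Branch1: 70 boxes
Total cost = 1295.
The route P3→Branch2 is not used.

0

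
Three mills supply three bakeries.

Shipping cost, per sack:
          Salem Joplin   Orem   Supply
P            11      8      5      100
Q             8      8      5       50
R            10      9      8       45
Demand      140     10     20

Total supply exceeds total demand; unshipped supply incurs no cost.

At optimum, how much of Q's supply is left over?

0

An optimal plan:
  P→Salem: 45 × 11 = 495
  P→Joplin: 10 × 8 = 80
  P→Orem: 20 × 5 = 100
  Q→Salem: 50 × 8 = 400
  R→Salem: 45 × 10 = 450
Total cost = 1525.
Q ships 50 of its 50, leaving 0.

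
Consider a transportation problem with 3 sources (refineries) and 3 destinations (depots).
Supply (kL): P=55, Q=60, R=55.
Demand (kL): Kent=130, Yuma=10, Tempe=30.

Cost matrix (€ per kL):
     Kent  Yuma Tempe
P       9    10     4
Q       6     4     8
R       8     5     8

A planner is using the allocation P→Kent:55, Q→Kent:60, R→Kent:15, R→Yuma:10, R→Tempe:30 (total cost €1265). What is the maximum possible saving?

150

Current plan cost = 55·9 + 60·6 + 15·8 + 10·5 + 30·8 = €1265.
Optimal plan:
  P–Kent: 25 × €9 = €225
  P–Tempe: 30 × €4 = €120
  Q–Kent: 60 × €6 = €360
  R–Kent: 45 × €8 = €360
  R–Yuma: 10 × €5 = €50
Optimal cost = €1115.
Saving = 1265 − 1115 = €150.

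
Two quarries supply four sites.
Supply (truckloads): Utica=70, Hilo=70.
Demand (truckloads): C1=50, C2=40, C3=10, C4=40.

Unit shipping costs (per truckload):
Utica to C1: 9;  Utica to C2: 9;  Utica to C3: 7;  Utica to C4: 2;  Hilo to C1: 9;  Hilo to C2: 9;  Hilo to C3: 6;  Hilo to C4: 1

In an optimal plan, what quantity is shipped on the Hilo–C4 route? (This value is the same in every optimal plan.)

40

Solving gives:
  Utica to C1: 50 truckloads
  Utica to C2: 20 truckloads
  Hilo to C2: 20 truckloads
  Hilo to C3: 10 truckloads
  Hilo to C4: 40 truckloads
Total cost = 910.
So Hilo→C4 carries 40 truckloads.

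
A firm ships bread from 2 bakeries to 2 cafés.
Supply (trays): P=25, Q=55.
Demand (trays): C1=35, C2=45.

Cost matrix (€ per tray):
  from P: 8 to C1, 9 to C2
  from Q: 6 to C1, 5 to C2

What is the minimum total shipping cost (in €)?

Optimal allocation:
  P→C1: 25 × €8 = €200
  Q→C1: 10 × €6 = €60
  Q→C2: 45 × €5 = €225
Total = 200 + 60 + 225 = €485.

485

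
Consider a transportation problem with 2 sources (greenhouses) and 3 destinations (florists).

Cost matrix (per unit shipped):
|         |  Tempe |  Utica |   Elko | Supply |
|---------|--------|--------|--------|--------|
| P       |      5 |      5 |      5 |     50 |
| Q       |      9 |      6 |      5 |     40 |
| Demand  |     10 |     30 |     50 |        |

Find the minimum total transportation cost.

450

One minimum-cost allocation:
  P to Tempe: 10 bunches
  P to Utica: 30 bunches
  P to Elko: 10 bunches
  Q to Elko: 40 bunches
Total cost = 450.
(Supply check: P ships 50; Q ships 40.)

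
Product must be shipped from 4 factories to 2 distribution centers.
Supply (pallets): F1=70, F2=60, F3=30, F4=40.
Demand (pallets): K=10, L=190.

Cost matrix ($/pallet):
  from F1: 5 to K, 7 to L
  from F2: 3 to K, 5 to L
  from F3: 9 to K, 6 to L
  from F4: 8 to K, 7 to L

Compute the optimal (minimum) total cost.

Optimal allocation:
  F1 to K: 10 × $5 = $50
  F1 to L: 60 × $7 = $420
  F2 to L: 60 × $5 = $300
  F3 to L: 30 × $6 = $180
  F4 to L: 40 × $7 = $280
Total = 50 + 420 + 300 + 180 + 280 = $1230.
(Supply check: F1 ships 70; F2 ships 60; F3 ships 30; F4 ships 40.)

1230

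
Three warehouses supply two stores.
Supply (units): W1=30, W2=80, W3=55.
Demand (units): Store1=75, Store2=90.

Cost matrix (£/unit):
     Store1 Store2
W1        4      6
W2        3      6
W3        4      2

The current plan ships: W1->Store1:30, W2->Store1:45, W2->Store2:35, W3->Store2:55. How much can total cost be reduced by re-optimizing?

30

Current plan cost = 30·4 + 45·3 + 35·6 + 55·2 = £575.
Optimal plan:
  W1 to Store2: 30 × £6 = £180
  W2 to Store1: 75 × £3 = £225
  W2 to Store2: 5 × £6 = £30
  W3 to Store2: 55 × £2 = £110
Optimal cost = £545.
Saving = 575 − 545 = £30.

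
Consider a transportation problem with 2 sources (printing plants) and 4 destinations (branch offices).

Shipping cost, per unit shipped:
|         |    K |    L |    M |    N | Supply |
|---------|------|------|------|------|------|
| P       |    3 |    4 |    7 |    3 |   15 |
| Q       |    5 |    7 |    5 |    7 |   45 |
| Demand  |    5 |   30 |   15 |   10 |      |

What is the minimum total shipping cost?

325

A cheapest plan:
  P->L: 5 × 4 = 20
  P->N: 10 × 3 = 30
  Q->K: 5 × 5 = 25
  Q->L: 25 × 7 = 175
  Q->M: 15 × 5 = 75
Total = 20 + 30 + 25 + 175 + 75 = 325.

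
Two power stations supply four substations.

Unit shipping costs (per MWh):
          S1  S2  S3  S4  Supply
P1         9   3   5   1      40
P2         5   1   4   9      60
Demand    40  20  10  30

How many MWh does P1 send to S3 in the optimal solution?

Optimal shipments:
  P1->S3: 10 × 5 = 50
  P1->S4: 30 × 1 = 30
  P2->S1: 40 × 5 = 200
  P2->S2: 20 × 1 = 20
Total cost = 300.
So P1→S3 carries 10 MWh.

10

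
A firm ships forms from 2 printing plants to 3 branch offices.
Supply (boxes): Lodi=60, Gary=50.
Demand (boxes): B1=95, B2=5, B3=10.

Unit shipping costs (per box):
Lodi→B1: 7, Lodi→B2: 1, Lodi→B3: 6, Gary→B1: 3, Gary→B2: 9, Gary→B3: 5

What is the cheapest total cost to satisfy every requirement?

530

Optimal allocation:
  Lodi→B1: 45 × 7 = 315
  Lodi→B2: 5 × 1 = 5
  Lodi→B3: 10 × 6 = 60
  Gary→B1: 50 × 3 = 150
Total = 315 + 5 + 60 + 150 = 530.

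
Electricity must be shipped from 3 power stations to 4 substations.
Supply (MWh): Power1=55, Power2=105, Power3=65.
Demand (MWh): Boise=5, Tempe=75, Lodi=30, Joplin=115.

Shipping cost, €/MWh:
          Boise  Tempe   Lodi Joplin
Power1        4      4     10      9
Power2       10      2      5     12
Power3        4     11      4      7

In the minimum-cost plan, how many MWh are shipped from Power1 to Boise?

5

The minimum-cost plan:
  Power1→Boise: 5 × €4 = €20
  Power1→Joplin: 50 × €9 = €450
  Power2→Tempe: 75 × €2 = €150
  Power2→Lodi: 30 × €5 = €150
  Power3→Joplin: 65 × €7 = €455
Total cost = €1225.
So Power1→Boise carries 5 MWh.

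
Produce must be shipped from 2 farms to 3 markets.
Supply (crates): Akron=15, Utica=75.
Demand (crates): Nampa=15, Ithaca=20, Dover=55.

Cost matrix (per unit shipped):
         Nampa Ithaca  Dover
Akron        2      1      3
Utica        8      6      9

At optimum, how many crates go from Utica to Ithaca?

20

The minimum-cost plan:
  Akron to Dover: 15 × 3 = 45
  Utica to Nampa: 15 × 8 = 120
  Utica to Ithaca: 20 × 6 = 120
  Utica to Dover: 40 × 9 = 360
Total cost = 645.
So Utica→Ithaca carries 20 crates.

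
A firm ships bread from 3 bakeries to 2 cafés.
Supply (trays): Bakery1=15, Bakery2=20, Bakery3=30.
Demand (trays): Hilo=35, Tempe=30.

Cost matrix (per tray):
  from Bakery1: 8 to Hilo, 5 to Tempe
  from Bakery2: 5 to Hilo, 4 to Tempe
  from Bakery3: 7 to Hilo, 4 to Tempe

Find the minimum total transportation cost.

340

One minimum-cost allocation:
  Bakery1 to Hilo: 15 × 8 = 120
  Bakery2 to Hilo: 20 × 5 = 100
  Bakery3 to Tempe: 30 × 4 = 120
Total = 120 + 100 + 120 = 340.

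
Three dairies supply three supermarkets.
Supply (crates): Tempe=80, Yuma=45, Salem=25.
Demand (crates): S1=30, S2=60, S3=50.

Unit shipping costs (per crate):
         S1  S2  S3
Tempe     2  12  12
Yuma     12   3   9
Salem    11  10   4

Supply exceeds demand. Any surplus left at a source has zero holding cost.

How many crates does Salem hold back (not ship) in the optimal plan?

An optimal plan:
  Tempe to S1: 30 × 2 = 60
  Tempe to S2: 15 × 12 = 180
  Tempe to S3: 25 × 12 = 300
  Yuma to S2: 45 × 3 = 135
  Salem to S3: 25 × 4 = 100
Total cost = 775.
Salem ships 25 of its 25, leaving 0.

0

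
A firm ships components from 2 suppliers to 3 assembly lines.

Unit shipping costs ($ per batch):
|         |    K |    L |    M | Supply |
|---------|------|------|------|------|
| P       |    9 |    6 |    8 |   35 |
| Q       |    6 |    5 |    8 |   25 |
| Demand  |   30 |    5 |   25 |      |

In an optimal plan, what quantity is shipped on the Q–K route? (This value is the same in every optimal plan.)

The minimum-cost plan:
  P->K: 5 × $9 = $45
  P->L: 5 × $6 = $30
  P->M: 25 × $8 = $200
  Q->K: 25 × $6 = $150
Total cost = $425.
So Q→K carries 25 batches.

25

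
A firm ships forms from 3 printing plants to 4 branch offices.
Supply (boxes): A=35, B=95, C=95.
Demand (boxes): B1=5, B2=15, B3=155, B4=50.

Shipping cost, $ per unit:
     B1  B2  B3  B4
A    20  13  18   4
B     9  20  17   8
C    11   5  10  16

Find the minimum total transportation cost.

2455

One minimum-cost allocation:
  A→B4: 35 boxes
  B→B1: 5 boxes
  B→B3: 75 boxes
  B→B4: 15 boxes
  C→B2: 15 boxes
  C→B3: 80 boxes
Total cost = $2455.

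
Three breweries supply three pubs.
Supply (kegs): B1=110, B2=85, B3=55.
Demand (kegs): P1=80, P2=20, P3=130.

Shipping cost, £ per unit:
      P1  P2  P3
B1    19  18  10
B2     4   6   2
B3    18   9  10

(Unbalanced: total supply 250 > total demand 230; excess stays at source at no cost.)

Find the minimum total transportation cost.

Optimal allocation:
  B1 to P3: 90 × £10 = £900
  B2 to P1: 80 × £4 = £320
  B2 to P3: 5 × £2 = £10
  B3 to P2: 20 × £9 = £180
  B3 to P3: 35 × £10 = £350
Total = 900 + 320 + 10 + 180 + 350 = £1760.
(Supply check: B1 ships 90; B2 ships 85; B3 ships 55.)

1760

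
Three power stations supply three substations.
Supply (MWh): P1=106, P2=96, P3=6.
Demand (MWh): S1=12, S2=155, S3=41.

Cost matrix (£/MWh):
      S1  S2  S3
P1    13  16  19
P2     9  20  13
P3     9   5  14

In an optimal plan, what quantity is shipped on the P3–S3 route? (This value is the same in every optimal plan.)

Solving gives:
  P1→S2: 106 × £16 = £1696
  P2→S1: 12 × £9 = £108
  P2→S2: 43 × £20 = £860
  P2→S3: 41 × £13 = £533
  P3→S2: 6 × £5 = £30
Total cost = £3227.
The route P3→S3 is not used.

0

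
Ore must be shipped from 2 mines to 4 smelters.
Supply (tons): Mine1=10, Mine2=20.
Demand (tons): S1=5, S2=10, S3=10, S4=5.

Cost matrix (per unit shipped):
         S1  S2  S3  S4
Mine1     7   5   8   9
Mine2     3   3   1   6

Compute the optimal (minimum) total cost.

One minimum-cost allocation:
  Mine1 to S2: 10 tons
  Mine2 to S1: 5 tons
  Mine2 to S3: 10 tons
  Mine2 to S4: 5 tons
Total cost = 105.

105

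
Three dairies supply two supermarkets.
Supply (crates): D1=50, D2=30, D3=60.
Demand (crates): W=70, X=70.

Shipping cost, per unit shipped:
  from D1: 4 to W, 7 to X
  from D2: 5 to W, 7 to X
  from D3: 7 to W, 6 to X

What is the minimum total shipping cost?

An optimal shipping plan:
  D1→W: 50 crates
  D2→W: 20 crates
  D2→X: 10 crates
  D3→X: 60 crates
Total cost = 730.

730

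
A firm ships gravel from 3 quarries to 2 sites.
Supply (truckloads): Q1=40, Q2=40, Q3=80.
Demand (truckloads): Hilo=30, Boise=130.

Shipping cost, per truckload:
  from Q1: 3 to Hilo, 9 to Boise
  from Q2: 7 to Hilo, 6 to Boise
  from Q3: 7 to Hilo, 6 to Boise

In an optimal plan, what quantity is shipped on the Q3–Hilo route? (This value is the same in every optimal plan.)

Solving gives:
  Q1–Hilo: 30 truckloads
  Q1–Boise: 10 truckloads
  Q2–Boise: 40 truckloads
  Q3–Boise: 80 truckloads
Total cost = 900.
The route Q3→Hilo is not used.

0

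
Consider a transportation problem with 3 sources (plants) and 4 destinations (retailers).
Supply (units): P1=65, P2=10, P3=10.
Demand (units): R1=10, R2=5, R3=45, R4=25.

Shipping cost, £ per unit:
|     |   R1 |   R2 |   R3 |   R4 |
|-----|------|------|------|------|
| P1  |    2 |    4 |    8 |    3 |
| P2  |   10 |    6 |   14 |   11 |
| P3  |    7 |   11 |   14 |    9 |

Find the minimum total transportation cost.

One minimum-cost allocation:
  P1→R3: 40 × £8 = £320
  P1→R4: 25 × £3 = £75
  P2→R2: 5 × £6 = £30
  P2→R3: 5 × £14 = £70
  P3→R1: 10 × £7 = £70
Total = 320 + 75 + 30 + 70 + 70 = £565.
(Supply check: P1 ships 65; P2 ships 10; P3 ships 10.)

565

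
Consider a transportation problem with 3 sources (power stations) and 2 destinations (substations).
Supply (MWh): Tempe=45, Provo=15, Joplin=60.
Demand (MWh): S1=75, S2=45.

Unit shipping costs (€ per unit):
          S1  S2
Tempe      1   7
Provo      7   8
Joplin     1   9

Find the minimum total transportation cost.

One minimum-cost allocation:
  Tempe→S1: 15 × €1 = €15
  Tempe→S2: 30 × €7 = €210
  Provo→S2: 15 × €8 = €120
  Joplin→S1: 60 × €1 = €60
Total = 15 + 210 + 120 + 60 = €405.
(Supply check: Tempe ships 45; Provo ships 15; Joplin ships 60.)

405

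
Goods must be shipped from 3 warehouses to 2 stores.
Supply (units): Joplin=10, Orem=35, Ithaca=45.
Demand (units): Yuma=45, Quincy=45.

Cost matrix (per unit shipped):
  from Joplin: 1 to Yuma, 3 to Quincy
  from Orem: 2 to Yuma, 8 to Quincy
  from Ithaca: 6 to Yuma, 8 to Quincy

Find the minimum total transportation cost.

A cheapest plan:
  Joplin->Yuma: 10 × 1 = 10
  Orem->Yuma: 35 × 2 = 70
  Ithaca->Quincy: 45 × 8 = 360
Total = 10 + 70 + 360 = 440.
(Supply check: Joplin ships 10; Orem ships 35; Ithaca ships 45.)

440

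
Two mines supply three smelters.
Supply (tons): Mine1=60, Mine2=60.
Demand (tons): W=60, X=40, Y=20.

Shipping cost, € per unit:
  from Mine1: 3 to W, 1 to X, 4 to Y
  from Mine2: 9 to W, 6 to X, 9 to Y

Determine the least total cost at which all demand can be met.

600

Optimal allocation:
  Mine1→W: 60 × €3 = €180
  Mine2→X: 40 × €6 = €240
  Mine2→Y: 20 × €9 = €180
Total = 180 + 240 + 180 = €600.
(Supply check: Mine1 ships 60; Mine2 ships 60.)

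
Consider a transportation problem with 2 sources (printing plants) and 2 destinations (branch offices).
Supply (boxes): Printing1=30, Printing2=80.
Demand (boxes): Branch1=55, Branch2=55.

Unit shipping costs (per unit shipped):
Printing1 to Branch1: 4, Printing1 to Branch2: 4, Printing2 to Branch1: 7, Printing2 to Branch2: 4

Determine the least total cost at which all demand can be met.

515

A cheapest plan:
  Printing1→Branch1: 30 boxes
  Printing2→Branch1: 25 boxes
  Printing2→Branch2: 55 boxes
Total cost = 515.
(Supply check: Printing1 ships 30; Printing2 ships 80.)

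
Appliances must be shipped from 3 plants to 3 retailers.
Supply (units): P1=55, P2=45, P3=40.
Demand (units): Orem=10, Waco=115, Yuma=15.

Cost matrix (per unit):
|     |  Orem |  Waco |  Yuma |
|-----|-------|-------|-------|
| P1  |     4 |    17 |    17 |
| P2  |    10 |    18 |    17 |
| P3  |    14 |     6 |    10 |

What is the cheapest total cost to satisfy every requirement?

1840

Optimal allocation:
  P1 to Orem: 10 × 4 = 40
  P1 to Waco: 45 × 17 = 765
  P2 to Waco: 30 × 18 = 540
  P2 to Yuma: 15 × 17 = 255
  P3 to Waco: 40 × 6 = 240
Total = 40 + 765 + 540 + 255 + 240 = 1840.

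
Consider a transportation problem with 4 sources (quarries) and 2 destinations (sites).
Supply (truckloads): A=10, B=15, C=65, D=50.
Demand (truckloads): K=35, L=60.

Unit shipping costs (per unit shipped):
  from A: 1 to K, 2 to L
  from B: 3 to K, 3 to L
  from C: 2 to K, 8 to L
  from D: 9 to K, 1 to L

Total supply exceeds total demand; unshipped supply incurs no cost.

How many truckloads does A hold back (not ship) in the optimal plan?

0

Minimum-cost shipments:
  A–L: 10 × 2 = 20
  C–K: 35 × 2 = 70
  D–L: 50 × 1 = 50
Total cost = 140.
A ships 10 of its 10, leaving 0.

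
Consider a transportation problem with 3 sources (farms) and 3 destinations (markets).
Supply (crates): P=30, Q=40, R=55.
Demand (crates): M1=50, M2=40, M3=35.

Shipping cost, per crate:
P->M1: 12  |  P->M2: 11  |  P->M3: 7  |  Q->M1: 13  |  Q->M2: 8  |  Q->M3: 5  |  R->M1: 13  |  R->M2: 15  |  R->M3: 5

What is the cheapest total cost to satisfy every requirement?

An optimal shipping plan:
  P–M1: 30 crates
  Q–M2: 40 crates
  R–M1: 20 crates
  R–M3: 35 crates
Total cost = 1115.

1115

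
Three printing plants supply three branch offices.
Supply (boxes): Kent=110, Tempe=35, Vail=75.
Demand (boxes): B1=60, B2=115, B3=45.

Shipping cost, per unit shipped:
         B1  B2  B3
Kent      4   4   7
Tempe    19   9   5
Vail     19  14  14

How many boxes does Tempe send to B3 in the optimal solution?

35

Optimal shipments:
  Kent to B1: 60 × 4 = 240
  Kent to B2: 50 × 4 = 200
  Tempe to B3: 35 × 5 = 175
  Vail to B2: 65 × 14 = 910
  Vail to B3: 10 × 14 = 140
Total cost = 1665.
So Tempe→B3 carries 35 boxes.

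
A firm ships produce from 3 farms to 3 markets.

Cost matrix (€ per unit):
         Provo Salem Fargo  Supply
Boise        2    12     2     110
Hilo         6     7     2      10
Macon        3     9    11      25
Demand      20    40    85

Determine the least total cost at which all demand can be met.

565

An optimal shipping plan:
  Boise–Provo: 20 crates
  Boise–Salem: 5 crates
  Boise–Fargo: 85 crates
  Hilo–Salem: 10 crates
  Macon–Salem: 25 crates
Total cost = €565.
(Supply check: Boise ships 110; Hilo ships 10; Macon ships 25.)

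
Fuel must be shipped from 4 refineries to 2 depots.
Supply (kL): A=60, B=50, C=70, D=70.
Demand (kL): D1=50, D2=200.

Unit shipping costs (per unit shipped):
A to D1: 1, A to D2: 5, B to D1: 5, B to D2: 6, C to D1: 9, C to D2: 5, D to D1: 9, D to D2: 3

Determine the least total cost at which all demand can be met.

960

One minimum-cost allocation:
  A–D1: 50 kL
  A–D2: 10 kL
  B–D2: 50 kL
  C–D2: 70 kL
  D–D2: 70 kL
Total cost = 960.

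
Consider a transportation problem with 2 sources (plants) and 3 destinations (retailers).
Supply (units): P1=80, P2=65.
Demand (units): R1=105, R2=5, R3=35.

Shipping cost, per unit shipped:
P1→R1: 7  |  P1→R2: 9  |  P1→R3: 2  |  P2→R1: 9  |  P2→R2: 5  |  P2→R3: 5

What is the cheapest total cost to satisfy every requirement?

950

An optimal shipping plan:
  P1 to R1: 45 × 7 = 315
  P1 to R3: 35 × 2 = 70
  P2 to R1: 60 × 9 = 540
  P2 to R2: 5 × 5 = 25
Total = 315 + 70 + 540 + 25 = 950.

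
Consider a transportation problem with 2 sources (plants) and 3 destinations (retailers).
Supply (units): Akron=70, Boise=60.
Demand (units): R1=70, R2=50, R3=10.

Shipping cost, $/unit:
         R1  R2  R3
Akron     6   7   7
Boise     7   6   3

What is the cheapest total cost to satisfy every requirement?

A cheapest plan:
  Akron–R1: 70 × $6 = $420
  Boise–R2: 50 × $6 = $300
  Boise–R3: 10 × $3 = $30
Total = 420 + 300 + 30 = $750.
(Supply check: Akron ships 70; Boise ships 60.)

750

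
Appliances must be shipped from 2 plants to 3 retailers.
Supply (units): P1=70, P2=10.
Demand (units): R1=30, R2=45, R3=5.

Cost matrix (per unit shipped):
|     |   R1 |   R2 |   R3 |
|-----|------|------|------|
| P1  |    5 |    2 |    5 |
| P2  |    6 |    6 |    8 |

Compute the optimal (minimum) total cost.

One minimum-cost allocation:
  P1→R1: 20 units
  P1→R2: 45 units
  P1→R3: 5 units
  P2→R1: 10 units
Total cost = 275.

275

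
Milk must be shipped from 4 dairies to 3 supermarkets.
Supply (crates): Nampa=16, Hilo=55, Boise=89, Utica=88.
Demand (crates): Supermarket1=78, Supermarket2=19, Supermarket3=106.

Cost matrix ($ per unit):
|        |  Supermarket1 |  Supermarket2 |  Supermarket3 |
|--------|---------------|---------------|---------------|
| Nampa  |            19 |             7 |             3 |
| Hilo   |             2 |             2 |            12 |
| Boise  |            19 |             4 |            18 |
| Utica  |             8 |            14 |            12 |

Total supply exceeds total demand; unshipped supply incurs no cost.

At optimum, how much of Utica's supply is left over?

Minimum-cost shipments:
  Nampa–Supermarket3: 16 × $3 = $48
  Hilo–Supermarket1: 55 × $2 = $110
  Boise–Supermarket2: 19 × $4 = $76
  Boise–Supermarket3: 25 × $18 = $450
  Utica–Supermarket1: 23 × $8 = $184
  Utica–Supermarket3: 65 × $12 = $780
Total cost = $1648.
Utica ships 88 of its 88, leaving 0.

0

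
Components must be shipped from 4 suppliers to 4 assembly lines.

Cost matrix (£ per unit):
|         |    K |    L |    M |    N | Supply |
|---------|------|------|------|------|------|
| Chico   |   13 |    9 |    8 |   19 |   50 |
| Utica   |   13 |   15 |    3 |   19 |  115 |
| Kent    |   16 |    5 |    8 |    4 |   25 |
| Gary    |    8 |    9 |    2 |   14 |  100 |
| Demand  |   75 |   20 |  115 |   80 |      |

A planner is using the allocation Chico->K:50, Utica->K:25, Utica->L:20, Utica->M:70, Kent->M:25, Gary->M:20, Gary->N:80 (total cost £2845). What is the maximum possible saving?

Current plan cost = 50·13 + 25·13 + 20·15 + 70·3 + 25·8 + 20·2 + 80·14 = £2845.
Optimal plan:
  Chico->L: 20 × £9 = £180
  Chico->N: 30 × £19 = £570
  Utica->M: 115 × £3 = £345
  Kent->N: 25 × £4 = £100
  Gary->K: 75 × £8 = £600
  Gary->N: 25 × £14 = £350
Optimal cost = £2145.
Saving = 2845 − 2145 = £700.

700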